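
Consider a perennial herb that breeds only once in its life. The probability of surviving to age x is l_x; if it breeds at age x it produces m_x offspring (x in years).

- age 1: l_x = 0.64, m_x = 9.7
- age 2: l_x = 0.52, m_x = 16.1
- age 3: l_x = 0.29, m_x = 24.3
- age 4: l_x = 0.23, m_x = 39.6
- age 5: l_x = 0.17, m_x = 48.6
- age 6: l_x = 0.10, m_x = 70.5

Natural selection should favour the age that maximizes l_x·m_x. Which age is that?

4

Expected offspring if breeding at age x = l_x × m_x:
  age 1: 0.64 × 9.7 = 6.208
  age 2: 0.52 × 16.1 = 8.372
  age 3: 0.29 × 24.3 = 7.047
  age 4: 0.23 × 39.6 = 9.108
  age 5: 0.17 × 48.6 = 8.262
  age 6: 0.10 × 70.5 = 7.050
Maximum at age 4 (9.108).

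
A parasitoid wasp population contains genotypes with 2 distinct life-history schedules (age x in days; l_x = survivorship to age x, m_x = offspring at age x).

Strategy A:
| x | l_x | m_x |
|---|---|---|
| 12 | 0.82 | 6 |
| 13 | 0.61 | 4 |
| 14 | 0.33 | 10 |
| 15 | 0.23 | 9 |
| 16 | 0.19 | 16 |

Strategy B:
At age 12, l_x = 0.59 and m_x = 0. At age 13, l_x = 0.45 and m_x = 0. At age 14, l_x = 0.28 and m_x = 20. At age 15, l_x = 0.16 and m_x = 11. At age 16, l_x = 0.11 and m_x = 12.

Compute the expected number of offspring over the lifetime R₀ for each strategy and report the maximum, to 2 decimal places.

Strategy A: R₀ = 0.82×6 + 0.61×4 + 0.33×10 + 0.23×9 + 0.19×16 = 15.7700
Strategy B: R₀ = 0.59×0 + 0.45×0 + 0.28×20 + 0.16×11 + 0.11×12 = 8.6800
Highest R₀: strategy A with 15.7700.

15.77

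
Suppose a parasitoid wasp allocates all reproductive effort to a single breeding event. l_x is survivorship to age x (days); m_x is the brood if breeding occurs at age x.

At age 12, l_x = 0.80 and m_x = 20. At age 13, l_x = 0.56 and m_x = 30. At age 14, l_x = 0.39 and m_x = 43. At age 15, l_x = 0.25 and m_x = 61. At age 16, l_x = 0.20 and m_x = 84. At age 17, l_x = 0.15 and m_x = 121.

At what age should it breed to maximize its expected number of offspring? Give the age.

Expected offspring if breeding at age x = l_x × m_x:
  age 12: 0.80 × 20 = 16.000
  age 13: 0.56 × 30 = 16.800
  age 14: 0.39 × 43 = 16.770
  age 15: 0.25 × 61 = 15.250
  age 16: 0.20 × 84 = 16.800
  age 17: 0.15 × 121 = 18.150
Maximum at age 17 (18.150).

17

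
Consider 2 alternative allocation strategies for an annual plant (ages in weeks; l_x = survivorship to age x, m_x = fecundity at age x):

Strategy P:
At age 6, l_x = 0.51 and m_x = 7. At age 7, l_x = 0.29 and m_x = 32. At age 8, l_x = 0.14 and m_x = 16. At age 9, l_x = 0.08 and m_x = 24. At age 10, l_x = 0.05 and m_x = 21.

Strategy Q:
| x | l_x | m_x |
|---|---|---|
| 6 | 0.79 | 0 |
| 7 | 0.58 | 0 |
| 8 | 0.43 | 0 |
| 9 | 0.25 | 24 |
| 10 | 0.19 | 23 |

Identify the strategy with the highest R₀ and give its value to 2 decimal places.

18.06

Strategy P: R₀ = 0.51×7 + 0.29×32 + 0.14×16 + 0.08×24 + 0.05×21 = 18.0600
Strategy Q: R₀ = 0.79×0 + 0.58×0 + 0.43×0 + 0.25×24 + 0.19×23 = 10.3700
Highest R₀: strategy P with 18.0600.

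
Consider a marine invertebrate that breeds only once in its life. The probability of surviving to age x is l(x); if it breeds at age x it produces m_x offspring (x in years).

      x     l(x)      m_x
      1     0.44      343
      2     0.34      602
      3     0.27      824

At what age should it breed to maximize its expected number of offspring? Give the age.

3

Expected offspring if breeding at age x = l(x) × m_x:
  age 1: 0.44 × 343 = 150.920
  age 2: 0.34 × 602 = 204.680
  age 3: 0.27 × 824 = 222.480
Maximum at age 3 (222.480).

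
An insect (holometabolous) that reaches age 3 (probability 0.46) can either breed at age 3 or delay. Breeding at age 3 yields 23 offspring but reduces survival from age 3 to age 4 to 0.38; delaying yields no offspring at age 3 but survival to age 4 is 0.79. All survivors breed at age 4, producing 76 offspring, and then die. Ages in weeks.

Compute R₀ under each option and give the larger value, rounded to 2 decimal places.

breed at age 3: R₀ = 0.46 × (23 + 0.38 × 76) = 0.46 × 51.8800 = 23.8648
delay to age 4: R₀ = 0.46 × (0.79 × 76) = 0.46 × 60.0400 = 27.6184
Higher: delay to age 4 (27.6184).

27.62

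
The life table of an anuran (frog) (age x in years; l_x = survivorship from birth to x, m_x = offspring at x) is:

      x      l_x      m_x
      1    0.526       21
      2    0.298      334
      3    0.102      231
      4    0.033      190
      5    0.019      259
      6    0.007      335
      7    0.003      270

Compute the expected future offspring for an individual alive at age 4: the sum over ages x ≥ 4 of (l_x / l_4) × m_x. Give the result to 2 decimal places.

l_4 = 0.033. Conditional survival from age 4 to x is l_x / l_4.
  x=4: (0.033/0.033) × 190 = 190.0000
  x=5: (0.019/0.033) × 259 = 149.1212
  x=6: (0.007/0.033) × 335 = 71.0606
  x=7: (0.003/0.033) × 270 = 24.5455
Sum = 190.0000 + 149.1212 + 71.0606 + 24.5455 = 434.7273

434.73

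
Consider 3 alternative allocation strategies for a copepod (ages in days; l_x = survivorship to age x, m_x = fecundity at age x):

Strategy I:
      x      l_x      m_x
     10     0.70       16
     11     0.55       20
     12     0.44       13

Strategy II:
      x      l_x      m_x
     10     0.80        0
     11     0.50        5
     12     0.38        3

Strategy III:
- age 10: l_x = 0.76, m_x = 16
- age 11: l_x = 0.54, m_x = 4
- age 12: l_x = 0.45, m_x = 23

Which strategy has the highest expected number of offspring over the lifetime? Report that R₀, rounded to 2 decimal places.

Strategy I: R₀ = 0.70×16 + 0.55×20 + 0.44×13 = 27.9200
Strategy II: R₀ = 0.80×0 + 0.50×5 + 0.38×3 = 3.6400
Strategy III: R₀ = 0.76×16 + 0.54×4 + 0.45×23 = 24.6700
Highest R₀: strategy I with 27.9200.

27.92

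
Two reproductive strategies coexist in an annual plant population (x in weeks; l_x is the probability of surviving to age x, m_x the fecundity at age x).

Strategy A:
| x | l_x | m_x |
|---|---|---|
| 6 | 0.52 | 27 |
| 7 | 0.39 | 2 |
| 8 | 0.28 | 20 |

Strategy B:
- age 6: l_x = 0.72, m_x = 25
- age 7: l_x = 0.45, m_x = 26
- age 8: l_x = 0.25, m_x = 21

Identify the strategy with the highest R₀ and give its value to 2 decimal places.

Strategy A: R₀ = 0.52×27 + 0.39×2 + 0.28×20 = 20.4200
Strategy B: R₀ = 0.72×25 + 0.45×26 + 0.25×21 = 34.9500
Highest R₀: strategy B with 34.9500.

34.95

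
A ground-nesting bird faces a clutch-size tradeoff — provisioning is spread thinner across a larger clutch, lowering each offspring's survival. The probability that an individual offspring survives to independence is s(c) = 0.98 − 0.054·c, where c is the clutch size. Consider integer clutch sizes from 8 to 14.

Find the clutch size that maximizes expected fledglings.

Expected fledglings = c × s(c):
  c=8: 8 × 0.548 = 4.384
  c=9: 9 × 0.494 = 4.446
  c=10: 10 × 0.440 = 4.400
  c=11: 11 × 0.386 = 4.246
  c=12: 12 × 0.332 = 3.984
  c=13: 13 × 0.278 = 3.614
  c=14: 14 × 0.224 = 3.136
Maximum at c = 9 (4.446 fledglings).

9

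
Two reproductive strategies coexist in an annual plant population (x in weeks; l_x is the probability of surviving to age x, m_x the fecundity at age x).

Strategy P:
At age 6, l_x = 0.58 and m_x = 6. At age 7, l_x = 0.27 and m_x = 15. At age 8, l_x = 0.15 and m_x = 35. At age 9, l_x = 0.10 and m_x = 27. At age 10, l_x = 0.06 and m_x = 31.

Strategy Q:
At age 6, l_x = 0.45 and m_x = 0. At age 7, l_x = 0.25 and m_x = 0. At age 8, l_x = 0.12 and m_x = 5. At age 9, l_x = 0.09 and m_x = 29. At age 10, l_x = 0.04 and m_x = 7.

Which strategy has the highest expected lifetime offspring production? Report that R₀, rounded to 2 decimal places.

Strategy P: R₀ = 0.58×6 + 0.27×15 + 0.15×35 + 0.10×27 + 0.06×31 = 17.3400
Strategy Q: R₀ = 0.45×0 + 0.25×0 + 0.12×5 + 0.09×29 + 0.04×7 = 3.4900
Highest R₀: strategy P with 17.3400.

17.34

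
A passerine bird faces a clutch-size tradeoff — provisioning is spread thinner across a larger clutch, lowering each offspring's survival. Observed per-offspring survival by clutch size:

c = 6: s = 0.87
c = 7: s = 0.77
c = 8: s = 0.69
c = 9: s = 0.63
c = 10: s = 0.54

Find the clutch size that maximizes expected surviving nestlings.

9

Expected surviving nestlings = c × s(c):
  c=6: 6 × 0.87 = 5.220
  c=7: 7 × 0.77 = 5.390
  c=8: 8 × 0.69 = 5.520
  c=9: 9 × 0.63 = 5.670
  c=10: 10 × 0.54 = 5.400
Maximum at c = 9 (5.670 surviving nestlings).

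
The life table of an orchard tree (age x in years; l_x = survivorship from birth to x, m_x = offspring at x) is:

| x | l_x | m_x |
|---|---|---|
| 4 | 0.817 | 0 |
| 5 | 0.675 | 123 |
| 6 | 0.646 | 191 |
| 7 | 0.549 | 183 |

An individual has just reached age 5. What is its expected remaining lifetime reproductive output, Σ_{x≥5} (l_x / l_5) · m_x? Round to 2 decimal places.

454.63

l_5 = 0.675. Conditional survival from age 5 to x is l_x / l_5.
  x=5: (0.675/0.675) × 123 = 123.0000
  x=6: (0.646/0.675) × 191 = 182.7941
  x=7: (0.549/0.675) × 183 = 148.8400
Sum = 123.0000 + 182.7941 + 148.8400 = 454.6341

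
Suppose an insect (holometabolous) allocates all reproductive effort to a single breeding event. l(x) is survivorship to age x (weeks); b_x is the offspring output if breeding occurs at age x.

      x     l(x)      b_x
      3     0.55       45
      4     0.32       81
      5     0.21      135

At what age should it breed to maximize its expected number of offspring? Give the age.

5

Expected offspring if breeding at age x = l(x) × b_x:
  age 3: 0.55 × 45 = 24.750
  age 4: 0.32 × 81 = 25.920
  age 5: 0.21 × 135 = 28.350
Maximum at age 5 (28.350).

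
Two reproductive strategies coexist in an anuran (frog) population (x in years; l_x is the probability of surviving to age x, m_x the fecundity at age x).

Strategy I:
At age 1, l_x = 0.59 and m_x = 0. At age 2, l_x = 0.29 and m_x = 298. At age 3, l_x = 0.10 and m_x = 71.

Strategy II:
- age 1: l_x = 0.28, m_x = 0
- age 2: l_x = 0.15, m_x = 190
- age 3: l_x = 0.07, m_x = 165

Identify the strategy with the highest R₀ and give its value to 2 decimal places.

93.52

Strategy I: R₀ = 0.59×0 + 0.29×298 + 0.10×71 = 93.5200
Strategy II: R₀ = 0.28×0 + 0.15×190 + 0.07×165 = 40.0500
Highest R₀: strategy I with 93.5200.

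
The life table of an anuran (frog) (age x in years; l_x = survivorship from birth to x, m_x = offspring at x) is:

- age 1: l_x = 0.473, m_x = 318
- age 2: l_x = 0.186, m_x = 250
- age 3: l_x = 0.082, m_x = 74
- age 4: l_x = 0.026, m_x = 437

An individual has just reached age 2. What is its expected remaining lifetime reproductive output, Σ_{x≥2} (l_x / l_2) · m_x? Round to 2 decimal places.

l_2 = 0.186. Conditional survival from age 2 to x is l_x / l_2.
  x=2: (0.186/0.186) × 250 = 250.0000
  x=3: (0.082/0.186) × 74 = 32.6237
  x=4: (0.026/0.186) × 437 = 61.0860
Sum = 250.0000 + 32.6237 + 61.0860 = 343.7097

343.71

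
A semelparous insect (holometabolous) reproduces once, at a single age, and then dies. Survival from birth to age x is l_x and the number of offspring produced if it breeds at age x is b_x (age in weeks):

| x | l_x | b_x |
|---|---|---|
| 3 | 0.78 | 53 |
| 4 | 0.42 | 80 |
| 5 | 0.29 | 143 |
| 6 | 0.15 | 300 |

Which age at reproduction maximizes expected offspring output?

6

Expected offspring if breeding at age x = l_x × b_x:
  age 3: 0.78 × 53 = 41.340
  age 4: 0.42 × 80 = 33.600
  age 5: 0.29 × 143 = 41.470
  age 6: 0.15 × 300 = 45.000
Maximum at age 6 (45.000).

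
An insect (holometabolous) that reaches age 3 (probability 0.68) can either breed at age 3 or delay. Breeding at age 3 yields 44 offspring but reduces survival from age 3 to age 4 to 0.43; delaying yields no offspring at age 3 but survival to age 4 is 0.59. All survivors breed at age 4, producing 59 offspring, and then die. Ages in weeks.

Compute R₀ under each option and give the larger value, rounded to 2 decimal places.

47.17

breed at age 3: R₀ = 0.68 × (44 + 0.43 × 59) = 0.68 × 69.3700 = 47.1716
delay to age 4: R₀ = 0.68 × (0.59 × 59) = 0.68 × 34.8100 = 23.6708
Higher: breed at age 3 (47.1716).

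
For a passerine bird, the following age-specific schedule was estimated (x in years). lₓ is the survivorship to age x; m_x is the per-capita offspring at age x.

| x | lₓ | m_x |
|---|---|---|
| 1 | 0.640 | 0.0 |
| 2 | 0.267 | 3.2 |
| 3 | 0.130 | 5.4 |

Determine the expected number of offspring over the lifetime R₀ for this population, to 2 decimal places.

1.56

R₀ = Σ lₓ m_x:
  age 1: 0.640 × 0.0 = 0.0000
  age 2: 0.267 × 3.2 = 0.8544
  age 3: 0.130 × 5.4 = 0.7020
R₀ = 0.0000 + 0.8544 + 0.7020 = 1.5564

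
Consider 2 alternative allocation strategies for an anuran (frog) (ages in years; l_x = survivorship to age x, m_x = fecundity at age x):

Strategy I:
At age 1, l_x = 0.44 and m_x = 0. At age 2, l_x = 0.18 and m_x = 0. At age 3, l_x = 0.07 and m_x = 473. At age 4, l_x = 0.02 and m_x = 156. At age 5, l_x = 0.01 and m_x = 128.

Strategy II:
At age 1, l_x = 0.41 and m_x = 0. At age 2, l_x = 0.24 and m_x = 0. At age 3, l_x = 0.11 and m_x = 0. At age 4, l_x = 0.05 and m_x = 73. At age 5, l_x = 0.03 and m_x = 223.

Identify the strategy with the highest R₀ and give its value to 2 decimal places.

37.51

Strategy I: R₀ = 0.44×0 + 0.18×0 + 0.07×473 + 0.02×156 + 0.01×128 = 37.5100
Strategy II: R₀ = 0.41×0 + 0.24×0 + 0.11×0 + 0.05×73 + 0.03×223 = 10.3400
Highest R₀: strategy I with 37.5100.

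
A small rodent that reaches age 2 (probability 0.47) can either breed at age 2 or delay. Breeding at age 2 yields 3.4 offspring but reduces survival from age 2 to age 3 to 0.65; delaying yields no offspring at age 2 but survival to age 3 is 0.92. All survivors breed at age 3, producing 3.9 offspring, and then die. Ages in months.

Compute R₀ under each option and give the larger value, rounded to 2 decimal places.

2.79

breed at age 2: R₀ = 0.47 × (3.4 + 0.65 × 3.9) = 0.47 × 5.9350 = 2.7894
delay to age 3: R₀ = 0.47 × (0.92 × 3.9) = 0.47 × 3.5880 = 1.6864
Higher: breed at age 2 (2.7894).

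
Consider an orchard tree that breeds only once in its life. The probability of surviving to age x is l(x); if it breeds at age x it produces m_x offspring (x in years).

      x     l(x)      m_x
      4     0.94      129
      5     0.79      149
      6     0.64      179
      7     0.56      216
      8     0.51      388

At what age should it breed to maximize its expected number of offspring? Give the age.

8

Expected offspring if breeding at age x = l(x) × m_x:
  age 4: 0.94 × 129 = 121.260
  age 5: 0.79 × 149 = 117.710
  age 6: 0.64 × 179 = 114.560
  age 7: 0.56 × 216 = 120.960
  age 8: 0.51 × 388 = 197.880
Maximum at age 8 (197.880).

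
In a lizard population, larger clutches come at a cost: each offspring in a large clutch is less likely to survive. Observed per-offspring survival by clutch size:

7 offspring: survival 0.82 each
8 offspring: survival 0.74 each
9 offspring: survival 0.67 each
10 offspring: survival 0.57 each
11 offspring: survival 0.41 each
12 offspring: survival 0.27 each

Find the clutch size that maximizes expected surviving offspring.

9

Expected surviving offspring = c × s(c):
  c=7: 7 × 0.82 = 5.740
  c=8: 8 × 0.74 = 5.920
  c=9: 9 × 0.67 = 6.030
  c=10: 10 × 0.57 = 5.700
  c=11: 11 × 0.41 = 4.510
  c=12: 12 × 0.27 = 3.240
Maximum at c = 9 (6.030 surviving offspring).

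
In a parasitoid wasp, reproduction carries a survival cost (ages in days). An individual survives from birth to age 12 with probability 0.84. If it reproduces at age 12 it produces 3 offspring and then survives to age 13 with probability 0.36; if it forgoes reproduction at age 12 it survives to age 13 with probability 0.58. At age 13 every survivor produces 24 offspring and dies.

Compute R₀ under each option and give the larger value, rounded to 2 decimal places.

breed at age 12: R₀ = 0.84 × (3 + 0.36 × 24) = 0.84 × 11.6400 = 9.7776
delay to age 13: R₀ = 0.84 × (0.58 × 24) = 0.84 × 13.9200 = 11.6928
Higher: delay to age 13 (11.6928).

11.69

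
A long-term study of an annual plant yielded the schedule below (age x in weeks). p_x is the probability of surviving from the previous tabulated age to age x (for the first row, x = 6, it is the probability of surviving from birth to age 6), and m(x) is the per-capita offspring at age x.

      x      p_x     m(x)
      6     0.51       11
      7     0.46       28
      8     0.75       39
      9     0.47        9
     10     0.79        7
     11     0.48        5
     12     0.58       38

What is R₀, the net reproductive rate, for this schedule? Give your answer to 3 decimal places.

Survivorship from birth: l_x = p_6·p_7·…·p_x.
  l_6 = 0.51000
  l_7 = 0.23460
  l_8 = 0.17595
  l_9 = 0.08270
  l_10 = 0.06533
  l_11 = 0.03136
  l_12 = 0.01819
R₀ = Σ l_x m(x):
  age 6: 0.51000 × 11 = 5.6100
  age 7: 0.23460 × 28 = 6.5688
  age 8: 0.17595 × 39 = 6.8620
  age 9: 0.08270 × 9 = 0.7443
  age 10: 0.06533 × 7 = 0.4573
  age 11: 0.03136 × 5 = 0.1568
  age 12: 0.01819 × 38 = 0.6912
R₀ = 5.6100 + 6.5688 + 6.8620 + 0.7443 + 0.4573 + 0.1568 + 0.6912 = 21.0905

21.090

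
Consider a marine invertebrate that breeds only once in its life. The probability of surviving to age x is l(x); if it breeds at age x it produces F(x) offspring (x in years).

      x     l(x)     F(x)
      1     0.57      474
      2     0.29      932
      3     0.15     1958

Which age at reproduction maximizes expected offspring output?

Expected offspring if breeding at age x = l(x) × F(x):
  age 1: 0.57 × 474 = 270.180
  age 2: 0.29 × 932 = 270.280
  age 3: 0.15 × 1958 = 293.700
Maximum at age 3 (293.700).

3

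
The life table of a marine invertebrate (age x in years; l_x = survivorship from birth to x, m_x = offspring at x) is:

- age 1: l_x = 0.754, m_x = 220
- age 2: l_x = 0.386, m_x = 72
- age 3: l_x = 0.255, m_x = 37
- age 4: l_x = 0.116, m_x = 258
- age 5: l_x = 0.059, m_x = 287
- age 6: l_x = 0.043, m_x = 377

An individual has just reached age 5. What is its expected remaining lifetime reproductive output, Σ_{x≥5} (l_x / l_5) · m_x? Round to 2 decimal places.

l_5 = 0.059. Conditional survival from age 5 to x is l_x / l_5.
  x=5: (0.059/0.059) × 287 = 287.0000
  x=6: (0.043/0.059) × 377 = 274.7627
Sum = 287.0000 + 274.7627 = 561.7627

561.76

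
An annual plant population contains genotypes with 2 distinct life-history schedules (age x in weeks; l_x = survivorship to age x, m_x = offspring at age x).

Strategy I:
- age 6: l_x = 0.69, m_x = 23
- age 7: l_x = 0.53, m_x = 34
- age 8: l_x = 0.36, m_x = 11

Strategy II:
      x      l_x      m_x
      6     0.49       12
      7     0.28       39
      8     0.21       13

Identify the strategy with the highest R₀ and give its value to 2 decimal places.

Strategy I: R₀ = 0.69×23 + 0.53×34 + 0.36×11 = 37.8500
Strategy II: R₀ = 0.49×12 + 0.28×39 + 0.21×13 = 19.5300
Highest R₀: strategy I with 37.8500.

37.85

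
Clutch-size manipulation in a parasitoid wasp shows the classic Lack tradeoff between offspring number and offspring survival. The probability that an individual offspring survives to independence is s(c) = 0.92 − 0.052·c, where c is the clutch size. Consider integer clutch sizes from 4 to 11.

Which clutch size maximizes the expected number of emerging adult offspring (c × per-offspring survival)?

Expected emerging adult offspring = c × s(c):
  c=4: 4 × 0.712 = 2.848
  c=5: 5 × 0.660 = 3.300
  c=6: 6 × 0.608 = 3.648
  c=7: 7 × 0.556 = 3.892
  c=8: 8 × 0.504 = 4.032
  c=9: 9 × 0.452 = 4.068
  c=10: 10 × 0.400 = 4.000
  c=11: 11 × 0.348 = 3.828
Maximum at c = 9 (4.068 emerging adult offspring).

9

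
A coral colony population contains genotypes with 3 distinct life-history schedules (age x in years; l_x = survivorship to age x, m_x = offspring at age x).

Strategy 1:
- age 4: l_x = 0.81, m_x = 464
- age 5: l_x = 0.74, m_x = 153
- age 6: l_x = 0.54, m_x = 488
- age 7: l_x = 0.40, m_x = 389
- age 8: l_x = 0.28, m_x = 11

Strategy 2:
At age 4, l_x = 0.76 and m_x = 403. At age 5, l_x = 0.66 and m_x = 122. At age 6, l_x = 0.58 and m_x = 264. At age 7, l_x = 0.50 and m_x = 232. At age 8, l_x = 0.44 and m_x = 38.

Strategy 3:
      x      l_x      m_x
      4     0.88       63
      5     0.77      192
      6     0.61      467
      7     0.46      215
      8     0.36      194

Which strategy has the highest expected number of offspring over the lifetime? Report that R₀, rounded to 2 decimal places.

Strategy 1: R₀ = 0.81×464 + 0.74×153 + 0.54×488 + 0.40×389 + 0.28×11 = 911.2600
Strategy 2: R₀ = 0.76×403 + 0.66×122 + 0.58×264 + 0.50×232 + 0.44×38 = 672.6400
Strategy 3: R₀ = 0.88×63 + 0.77×192 + 0.61×467 + 0.46×215 + 0.36×194 = 656.8900
Highest R₀: strategy 1 with 911.2600.

911.26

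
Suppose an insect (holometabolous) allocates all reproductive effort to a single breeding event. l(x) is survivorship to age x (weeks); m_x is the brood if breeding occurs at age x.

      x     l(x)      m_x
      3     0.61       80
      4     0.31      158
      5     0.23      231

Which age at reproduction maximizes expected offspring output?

5

Expected offspring if breeding at age x = l(x) × m_x:
  age 3: 0.61 × 80 = 48.800
  age 4: 0.31 × 158 = 48.980
  age 5: 0.23 × 231 = 53.130
Maximum at age 5 (53.130).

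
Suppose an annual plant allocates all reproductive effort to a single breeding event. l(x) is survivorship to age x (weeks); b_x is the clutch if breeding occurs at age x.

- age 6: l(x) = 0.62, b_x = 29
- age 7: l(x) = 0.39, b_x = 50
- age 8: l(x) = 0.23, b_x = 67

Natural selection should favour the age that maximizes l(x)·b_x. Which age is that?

7

Expected offspring if breeding at age x = l(x) × b_x:
  age 6: 0.62 × 29 = 17.980
  age 7: 0.39 × 50 = 19.500
  age 8: 0.23 × 67 = 15.410
Maximum at age 7 (19.500).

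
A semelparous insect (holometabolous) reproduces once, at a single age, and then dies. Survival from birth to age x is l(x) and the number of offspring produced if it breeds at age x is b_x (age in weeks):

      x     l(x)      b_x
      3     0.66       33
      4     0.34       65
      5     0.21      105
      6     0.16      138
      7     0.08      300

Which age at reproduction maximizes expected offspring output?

7

Expected offspring if breeding at age x = l(x) × b_x:
  age 3: 0.66 × 33 = 21.780
  age 4: 0.34 × 65 = 22.100
  age 5: 0.21 × 105 = 22.050
  age 6: 0.16 × 138 = 22.080
  age 7: 0.08 × 300 = 24.000
Maximum at age 7 (24.000).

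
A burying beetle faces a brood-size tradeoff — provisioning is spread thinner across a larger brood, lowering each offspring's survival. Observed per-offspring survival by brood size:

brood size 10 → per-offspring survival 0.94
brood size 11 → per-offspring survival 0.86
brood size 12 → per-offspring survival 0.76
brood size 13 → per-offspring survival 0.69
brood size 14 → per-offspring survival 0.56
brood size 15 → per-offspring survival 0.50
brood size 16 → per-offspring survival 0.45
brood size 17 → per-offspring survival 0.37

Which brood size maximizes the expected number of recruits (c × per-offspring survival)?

11

Expected recruits = c × s(c):
  c=10: 10 × 0.94 = 9.400
  c=11: 11 × 0.86 = 9.460
  c=12: 12 × 0.76 = 9.120
  c=13: 13 × 0.69 = 8.970
  c=14: 14 × 0.56 = 7.840
  c=15: 15 × 0.50 = 7.500
  c=16: 16 × 0.45 = 7.200
  c=17: 17 × 0.37 = 6.290
Maximum at c = 11 (9.460 recruits).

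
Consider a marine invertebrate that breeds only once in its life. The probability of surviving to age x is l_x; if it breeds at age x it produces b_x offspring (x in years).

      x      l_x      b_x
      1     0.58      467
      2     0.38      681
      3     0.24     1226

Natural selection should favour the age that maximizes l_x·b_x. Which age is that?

Expected offspring if breeding at age x = l_x × b_x:
  age 1: 0.58 × 467 = 270.860
  age 2: 0.38 × 681 = 258.780
  age 3: 0.24 × 1226 = 294.240
Maximum at age 3 (294.240).

3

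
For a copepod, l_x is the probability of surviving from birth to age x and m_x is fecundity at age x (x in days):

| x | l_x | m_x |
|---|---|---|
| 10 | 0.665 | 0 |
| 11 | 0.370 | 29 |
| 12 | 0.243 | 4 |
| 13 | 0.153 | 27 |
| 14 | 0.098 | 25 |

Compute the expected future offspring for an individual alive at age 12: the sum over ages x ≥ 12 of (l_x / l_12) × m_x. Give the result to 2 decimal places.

31.08

l_12 = 0.243. Conditional survival from age 12 to x is l_x / l_12.
  x=12: (0.243/0.243) × 4 = 4.0000
  x=13: (0.153/0.243) × 27 = 17.0000
  x=14: (0.098/0.243) × 25 = 10.0823
Sum = 4.0000 + 17.0000 + 10.0823 = 31.0823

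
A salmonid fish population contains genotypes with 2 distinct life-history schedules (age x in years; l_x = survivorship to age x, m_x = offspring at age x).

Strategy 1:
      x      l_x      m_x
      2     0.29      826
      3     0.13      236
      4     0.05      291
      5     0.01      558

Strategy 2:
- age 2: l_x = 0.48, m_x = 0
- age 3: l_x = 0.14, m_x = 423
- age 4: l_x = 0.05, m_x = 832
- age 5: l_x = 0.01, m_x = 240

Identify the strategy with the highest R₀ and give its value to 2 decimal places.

Strategy 1: R₀ = 0.29×826 + 0.13×236 + 0.05×291 + 0.01×558 = 290.3500
Strategy 2: R₀ = 0.48×0 + 0.14×423 + 0.05×832 + 0.01×240 = 103.2200
Highest R₀: strategy 1 with 290.3500.

290.35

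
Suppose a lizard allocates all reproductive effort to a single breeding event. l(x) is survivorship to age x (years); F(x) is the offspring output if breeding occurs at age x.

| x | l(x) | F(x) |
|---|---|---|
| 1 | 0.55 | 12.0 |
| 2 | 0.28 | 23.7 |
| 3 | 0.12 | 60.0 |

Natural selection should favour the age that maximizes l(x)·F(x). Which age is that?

3

Expected offspring if breeding at age x = l(x) × F(x):
  age 1: 0.55 × 12.0 = 6.600
  age 2: 0.28 × 23.7 = 6.636
  age 3: 0.12 × 60.0 = 7.200
Maximum at age 3 (7.200).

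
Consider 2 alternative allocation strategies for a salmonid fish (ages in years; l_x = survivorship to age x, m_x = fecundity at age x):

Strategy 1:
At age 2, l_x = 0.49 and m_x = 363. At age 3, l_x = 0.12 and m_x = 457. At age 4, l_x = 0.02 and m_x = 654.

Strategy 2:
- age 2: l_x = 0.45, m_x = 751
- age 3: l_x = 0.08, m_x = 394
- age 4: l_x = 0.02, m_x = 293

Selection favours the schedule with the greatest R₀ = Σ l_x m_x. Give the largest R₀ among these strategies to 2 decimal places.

Strategy 1: R₀ = 0.49×363 + 0.12×457 + 0.02×654 = 245.7900
Strategy 2: R₀ = 0.45×751 + 0.08×394 + 0.02×293 = 375.3300
Highest R₀: strategy 2 with 375.3300.

375.33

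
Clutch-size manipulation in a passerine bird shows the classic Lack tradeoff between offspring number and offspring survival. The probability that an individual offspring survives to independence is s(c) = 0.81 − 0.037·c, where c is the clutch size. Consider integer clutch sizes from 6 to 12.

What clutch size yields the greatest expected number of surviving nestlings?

Expected surviving nestlings = c × s(c):
  c=6: 6 × 0.588 = 3.528
  c=7: 7 × 0.551 = 3.857
  c=8: 8 × 0.514 = 4.112
  c=9: 9 × 0.477 = 4.293
  c=10: 10 × 0.440 = 4.400
  c=11: 11 × 0.403 = 4.433
  c=12: 12 × 0.366 = 4.392
Maximum at c = 11 (4.433 surviving nestlings).

11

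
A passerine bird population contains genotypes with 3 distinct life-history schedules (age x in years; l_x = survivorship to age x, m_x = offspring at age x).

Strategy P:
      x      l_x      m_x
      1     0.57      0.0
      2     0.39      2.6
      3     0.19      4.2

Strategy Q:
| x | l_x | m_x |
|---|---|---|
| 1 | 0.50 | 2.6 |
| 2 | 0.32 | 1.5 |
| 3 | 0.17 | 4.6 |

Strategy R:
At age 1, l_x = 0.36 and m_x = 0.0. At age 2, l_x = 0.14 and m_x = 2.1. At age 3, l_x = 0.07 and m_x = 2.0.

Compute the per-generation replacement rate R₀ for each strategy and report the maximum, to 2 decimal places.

Strategy P: R₀ = 0.57×0.0 + 0.39×2.6 + 0.19×4.2 = 1.8120
Strategy Q: R₀ = 0.50×2.6 + 0.32×1.5 + 0.17×4.6 = 2.5620
Strategy R: R₀ = 0.36×0.0 + 0.14×2.1 + 0.07×2.0 = 0.4340
Highest R₀: strategy Q with 2.5620.

2.56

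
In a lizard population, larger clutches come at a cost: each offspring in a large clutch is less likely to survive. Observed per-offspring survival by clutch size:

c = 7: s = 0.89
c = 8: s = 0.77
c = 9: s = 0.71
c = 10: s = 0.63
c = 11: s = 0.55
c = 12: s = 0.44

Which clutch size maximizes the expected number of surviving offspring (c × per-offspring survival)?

Expected surviving offspring = c × s(c):
  c=7: 7 × 0.89 = 6.230
  c=8: 8 × 0.77 = 6.160
  c=9: 9 × 0.71 = 6.390
  c=10: 10 × 0.63 = 6.300
  c=11: 11 × 0.55 = 6.050
  c=12: 12 × 0.44 = 5.280
Maximum at c = 9 (6.390 surviving offspring).

9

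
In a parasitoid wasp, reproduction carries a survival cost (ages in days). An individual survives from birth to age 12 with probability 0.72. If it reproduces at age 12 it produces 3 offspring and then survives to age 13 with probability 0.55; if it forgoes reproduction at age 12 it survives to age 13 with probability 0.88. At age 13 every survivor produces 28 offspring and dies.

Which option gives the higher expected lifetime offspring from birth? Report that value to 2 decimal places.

breed at age 12: R₀ = 0.72 × (3 + 0.55 × 28) = 0.72 × 18.4000 = 13.2480
delay to age 13: R₀ = 0.72 × (0.88 × 28) = 0.72 × 24.6400 = 17.7408
Higher: delay to age 13 (17.7408).

17.74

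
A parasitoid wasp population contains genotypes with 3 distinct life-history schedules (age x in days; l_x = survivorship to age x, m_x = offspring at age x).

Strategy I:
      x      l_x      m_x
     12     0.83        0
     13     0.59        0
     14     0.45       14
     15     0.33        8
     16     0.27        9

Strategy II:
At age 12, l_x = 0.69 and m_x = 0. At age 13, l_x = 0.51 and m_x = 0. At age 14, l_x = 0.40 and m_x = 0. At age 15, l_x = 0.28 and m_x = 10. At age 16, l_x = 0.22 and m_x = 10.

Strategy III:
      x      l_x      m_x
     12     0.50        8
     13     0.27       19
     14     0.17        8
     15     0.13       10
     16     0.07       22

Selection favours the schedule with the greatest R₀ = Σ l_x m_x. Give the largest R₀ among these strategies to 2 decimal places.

13.33

Strategy I: R₀ = 0.83×0 + 0.59×0 + 0.45×14 + 0.33×8 + 0.27×9 = 11.3700
Strategy II: R₀ = 0.69×0 + 0.51×0 + 0.40×0 + 0.28×10 + 0.22×10 = 5.0000
Strategy III: R₀ = 0.50×8 + 0.27×19 + 0.17×8 + 0.13×10 + 0.07×22 = 13.3300
Highest R₀: strategy III with 13.3300.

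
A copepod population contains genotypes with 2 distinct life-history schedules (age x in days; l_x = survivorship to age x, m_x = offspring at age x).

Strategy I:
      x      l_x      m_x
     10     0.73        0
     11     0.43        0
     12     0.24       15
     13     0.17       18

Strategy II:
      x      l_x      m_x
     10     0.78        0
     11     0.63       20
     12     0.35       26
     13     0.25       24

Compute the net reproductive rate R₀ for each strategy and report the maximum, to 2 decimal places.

Strategy I: R₀ = 0.73×0 + 0.43×0 + 0.24×15 + 0.17×18 = 6.6600
Strategy II: R₀ = 0.78×0 + 0.63×20 + 0.35×26 + 0.25×24 = 27.7000
Highest R₀: strategy II with 27.7000.

27.70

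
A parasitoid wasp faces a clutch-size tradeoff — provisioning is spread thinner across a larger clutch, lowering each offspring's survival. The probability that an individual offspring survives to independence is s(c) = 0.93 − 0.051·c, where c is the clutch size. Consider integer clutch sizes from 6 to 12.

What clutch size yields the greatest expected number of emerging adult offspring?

Expected emerging adult offspring = c × s(c):
  c=6: 6 × 0.624 = 3.744
  c=7: 7 × 0.573 = 4.011
  c=8: 8 × 0.522 = 4.176
  c=9: 9 × 0.471 = 4.239
  c=10: 10 × 0.420 = 4.200
  c=11: 11 × 0.369 = 4.059
  c=12: 12 × 0.318 = 3.816
Maximum at c = 9 (4.239 emerging adult offspring).

9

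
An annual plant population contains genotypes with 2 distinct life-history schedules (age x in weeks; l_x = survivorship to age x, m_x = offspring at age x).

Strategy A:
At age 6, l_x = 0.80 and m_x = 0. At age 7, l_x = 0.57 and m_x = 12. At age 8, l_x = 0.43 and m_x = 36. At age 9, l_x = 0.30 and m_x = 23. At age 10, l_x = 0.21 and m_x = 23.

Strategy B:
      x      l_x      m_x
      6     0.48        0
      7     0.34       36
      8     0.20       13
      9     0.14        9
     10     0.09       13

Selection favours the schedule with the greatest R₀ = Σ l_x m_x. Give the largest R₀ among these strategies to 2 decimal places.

Strategy A: R₀ = 0.80×0 + 0.57×12 + 0.43×36 + 0.30×23 + 0.21×23 = 34.0500
Strategy B: R₀ = 0.48×0 + 0.34×36 + 0.20×13 + 0.14×9 + 0.09×13 = 17.2700
Highest R₀: strategy A with 34.0500.

34.05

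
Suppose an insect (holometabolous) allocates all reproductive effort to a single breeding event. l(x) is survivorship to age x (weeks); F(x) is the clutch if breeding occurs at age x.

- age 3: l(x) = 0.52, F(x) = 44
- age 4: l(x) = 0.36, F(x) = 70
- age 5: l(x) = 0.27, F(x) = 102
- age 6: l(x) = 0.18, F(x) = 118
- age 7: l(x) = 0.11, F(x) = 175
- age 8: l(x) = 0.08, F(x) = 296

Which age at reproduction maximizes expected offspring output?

Expected offspring if breeding at age x = l(x) × F(x):
  age 3: 0.52 × 44 = 22.880
  age 4: 0.36 × 70 = 25.200
  age 5: 0.27 × 102 = 27.540
  age 6: 0.18 × 118 = 21.240
  age 7: 0.11 × 175 = 19.250
  age 8: 0.08 × 296 = 23.680
Maximum at age 5 (27.540).

5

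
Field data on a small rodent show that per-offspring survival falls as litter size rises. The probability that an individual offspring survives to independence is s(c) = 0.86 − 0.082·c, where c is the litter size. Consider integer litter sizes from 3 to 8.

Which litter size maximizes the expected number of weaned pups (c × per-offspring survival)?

5

Expected weaned pups = c × s(c):
  c=3: 3 × 0.614 = 1.842
  c=4: 4 × 0.532 = 2.128
  c=5: 5 × 0.450 = 2.250
  c=6: 6 × 0.368 = 2.208
  c=7: 7 × 0.286 = 2.002
  c=8: 8 × 0.204 = 1.632
Maximum at c = 5 (2.250 weaned pups).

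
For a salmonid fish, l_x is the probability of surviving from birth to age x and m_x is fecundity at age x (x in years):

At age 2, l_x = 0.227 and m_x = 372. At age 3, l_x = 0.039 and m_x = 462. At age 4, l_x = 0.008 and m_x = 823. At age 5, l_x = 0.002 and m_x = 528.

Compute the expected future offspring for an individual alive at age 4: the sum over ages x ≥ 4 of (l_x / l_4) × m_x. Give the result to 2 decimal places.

l_4 = 0.008. Conditional survival from age 4 to x is l_x / l_4.
  x=4: (0.008/0.008) × 823 = 823.0000
  x=5: (0.002/0.008) × 528 = 132.0000
Sum = 823.0000 + 132.0000 = 955.0000

955.00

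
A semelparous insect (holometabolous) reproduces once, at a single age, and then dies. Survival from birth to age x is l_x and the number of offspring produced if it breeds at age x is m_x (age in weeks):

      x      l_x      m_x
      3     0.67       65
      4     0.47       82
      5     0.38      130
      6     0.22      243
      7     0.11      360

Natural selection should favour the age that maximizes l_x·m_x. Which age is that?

Expected offspring if breeding at age x = l_x × m_x:
  age 3: 0.67 × 65 = 43.550
  age 4: 0.47 × 82 = 38.540
  age 5: 0.38 × 130 = 49.400
  age 6: 0.22 × 243 = 53.460
  age 7: 0.11 × 360 = 39.600
Maximum at age 6 (53.460).

6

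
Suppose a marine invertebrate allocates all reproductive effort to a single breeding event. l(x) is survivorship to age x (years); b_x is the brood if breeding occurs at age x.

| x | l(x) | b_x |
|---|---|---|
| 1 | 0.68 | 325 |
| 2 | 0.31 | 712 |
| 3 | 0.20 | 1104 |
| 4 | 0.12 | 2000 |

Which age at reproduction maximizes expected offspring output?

Expected offspring if breeding at age x = l(x) × b_x:
  age 1: 0.68 × 325 = 221.000
  age 2: 0.31 × 712 = 220.720
  age 3: 0.20 × 1104 = 220.800
  age 4: 0.12 × 2000 = 240.000
Maximum at age 4 (240.000).

4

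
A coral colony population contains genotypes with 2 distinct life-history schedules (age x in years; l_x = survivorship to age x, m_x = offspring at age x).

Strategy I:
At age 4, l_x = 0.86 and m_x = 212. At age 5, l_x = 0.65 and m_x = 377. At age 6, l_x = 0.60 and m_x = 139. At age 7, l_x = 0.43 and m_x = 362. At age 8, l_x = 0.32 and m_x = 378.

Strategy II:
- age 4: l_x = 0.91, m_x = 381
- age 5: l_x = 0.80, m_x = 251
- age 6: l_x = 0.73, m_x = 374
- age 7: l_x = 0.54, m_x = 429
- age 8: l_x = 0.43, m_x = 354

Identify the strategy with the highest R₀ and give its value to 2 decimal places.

1204.41

Strategy I: R₀ = 0.86×212 + 0.65×377 + 0.60×139 + 0.43×362 + 0.32×378 = 787.3900
Strategy II: R₀ = 0.91×381 + 0.80×251 + 0.73×374 + 0.54×429 + 0.43×354 = 1204.4100
Highest R₀: strategy II with 1204.4100.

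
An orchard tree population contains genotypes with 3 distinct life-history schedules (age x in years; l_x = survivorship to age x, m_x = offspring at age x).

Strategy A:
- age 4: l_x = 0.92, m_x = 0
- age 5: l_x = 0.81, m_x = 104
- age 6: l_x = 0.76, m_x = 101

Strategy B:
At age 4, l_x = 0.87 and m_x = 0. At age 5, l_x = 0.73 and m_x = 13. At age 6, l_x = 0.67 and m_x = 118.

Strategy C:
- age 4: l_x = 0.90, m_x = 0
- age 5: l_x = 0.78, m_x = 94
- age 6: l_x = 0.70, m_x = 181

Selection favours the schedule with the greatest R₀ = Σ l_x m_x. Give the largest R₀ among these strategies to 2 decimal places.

200.02

Strategy A: R₀ = 0.92×0 + 0.81×104 + 0.76×101 = 161.0000
Strategy B: R₀ = 0.87×0 + 0.73×13 + 0.67×118 = 88.5500
Strategy C: R₀ = 0.90×0 + 0.78×94 + 0.70×181 = 200.0200
Highest R₀: strategy C with 200.0200.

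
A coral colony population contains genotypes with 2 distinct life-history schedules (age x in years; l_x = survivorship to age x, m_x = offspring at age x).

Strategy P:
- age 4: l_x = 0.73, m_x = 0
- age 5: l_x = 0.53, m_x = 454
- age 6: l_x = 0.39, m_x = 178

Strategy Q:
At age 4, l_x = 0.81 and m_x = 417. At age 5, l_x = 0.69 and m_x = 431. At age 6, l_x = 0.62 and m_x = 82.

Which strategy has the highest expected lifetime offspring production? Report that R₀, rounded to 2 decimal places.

Strategy P: R₀ = 0.73×0 + 0.53×454 + 0.39×178 = 310.0400
Strategy Q: R₀ = 0.81×417 + 0.69×431 + 0.62×82 = 686.0000
Highest R₀: strategy Q with 686.0000.

686.00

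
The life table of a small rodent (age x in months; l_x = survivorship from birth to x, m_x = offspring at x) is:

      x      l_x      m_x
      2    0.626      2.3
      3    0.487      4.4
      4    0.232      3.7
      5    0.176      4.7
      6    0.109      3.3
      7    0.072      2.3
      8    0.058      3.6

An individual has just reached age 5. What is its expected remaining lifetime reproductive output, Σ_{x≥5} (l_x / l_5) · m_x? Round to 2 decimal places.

l_5 = 0.176. Conditional survival from age 5 to x is l_x / l_5.
  x=5: (0.176/0.176) × 4.7 = 4.7000
  x=6: (0.109/0.176) × 3.3 = 2.0438
  x=7: (0.072/0.176) × 2.3 = 0.9409
  x=8: (0.058/0.176) × 3.6 = 1.1864
Sum = 4.7000 + 2.0438 + 0.9409 + 1.1864 = 8.8710

8.87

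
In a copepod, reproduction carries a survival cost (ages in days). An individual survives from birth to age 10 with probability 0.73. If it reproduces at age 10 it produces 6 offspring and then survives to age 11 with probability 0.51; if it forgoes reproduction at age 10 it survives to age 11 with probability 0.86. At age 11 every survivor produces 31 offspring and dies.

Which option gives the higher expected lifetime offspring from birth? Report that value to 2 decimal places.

breed at age 10: R₀ = 0.73 × (6 + 0.51 × 31) = 0.73 × 21.8100 = 15.9213
delay to age 11: R₀ = 0.73 × (0.86 × 31) = 0.73 × 26.6600 = 19.4618
Higher: delay to age 11 (19.4618).

19.46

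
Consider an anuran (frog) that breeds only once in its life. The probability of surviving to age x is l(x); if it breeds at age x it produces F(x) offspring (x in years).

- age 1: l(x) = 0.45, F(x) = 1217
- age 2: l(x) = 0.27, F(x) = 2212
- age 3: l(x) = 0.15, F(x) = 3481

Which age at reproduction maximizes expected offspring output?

2

Expected offspring if breeding at age x = l(x) × F(x):
  age 1: 0.45 × 1217 = 547.650
  age 2: 0.27 × 2212 = 597.240
  age 3: 0.15 × 3481 = 522.150
Maximum at age 2 (597.240).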